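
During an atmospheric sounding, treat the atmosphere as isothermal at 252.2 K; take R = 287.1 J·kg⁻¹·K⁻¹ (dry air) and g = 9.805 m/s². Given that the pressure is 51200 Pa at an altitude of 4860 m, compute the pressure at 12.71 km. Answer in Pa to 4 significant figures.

P ≈ 17690 Pa

Scale height: H = RT/g = 287.1 × 252.2 / 9.805 = 7384.7 m.
Between two levels, P₂ = P₁ exp(−Δz/H) with Δz = z₂ − z₁.
Δz = 12710 − 4860.0 = 7850.0 m; Δz/H = 7850.0/7384.7 = 1.0630.
P₂ = 51200 × exp(−1.0630) = 51200 × 0.34542 = 17686 Pa.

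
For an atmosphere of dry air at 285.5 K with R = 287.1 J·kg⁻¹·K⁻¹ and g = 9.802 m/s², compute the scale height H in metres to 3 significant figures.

H ≈ 8360 m

The scale height of an isothermal atmosphere is H = RT/g.
H = 287.1 × 285.5 / 9.802 = 81967/9.802 = 8362.3 m.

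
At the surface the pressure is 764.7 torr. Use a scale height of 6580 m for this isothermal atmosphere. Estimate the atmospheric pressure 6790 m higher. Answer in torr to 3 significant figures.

P ≈ 272 torr

Barometric formula: P = P₀ exp(−z/H).
z/H = 6790.0/6580.0 = 1.0319; exp(−1.0319) = 0.35633.
P = 764.7 × 0.35633 = 272.49 torr.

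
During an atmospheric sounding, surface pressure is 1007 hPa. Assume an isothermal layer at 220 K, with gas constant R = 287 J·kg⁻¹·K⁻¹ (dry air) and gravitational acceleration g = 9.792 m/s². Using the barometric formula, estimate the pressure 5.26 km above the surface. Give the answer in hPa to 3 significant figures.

P ≈ 445 hPa

Scale height: H = RT/g = 287 × 220 / 9.792 = 6448.1 m.
Barometric formula: P = P₀ exp(−z/H).
z/H = 5260.0/6448.1 = 0.81574; exp(−0.81574) = 0.44231.
P = 1007 × 0.44231 = 445.41 hPa.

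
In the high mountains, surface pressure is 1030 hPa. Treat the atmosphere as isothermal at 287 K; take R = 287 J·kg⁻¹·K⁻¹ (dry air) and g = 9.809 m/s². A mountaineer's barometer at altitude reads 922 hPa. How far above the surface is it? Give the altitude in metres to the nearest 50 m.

Scale height: H = RT/g = 287 × 287 / 9.809 = 8397.3 m.
Invert the barometric formula: z = H ln(P₀/P).
P₀/P = 1030/922 = 1.1171; ln(1.1171) = 0.11074.
z = 8397.3 × 0.11074 = 929.92 m.

z ≈ 950 m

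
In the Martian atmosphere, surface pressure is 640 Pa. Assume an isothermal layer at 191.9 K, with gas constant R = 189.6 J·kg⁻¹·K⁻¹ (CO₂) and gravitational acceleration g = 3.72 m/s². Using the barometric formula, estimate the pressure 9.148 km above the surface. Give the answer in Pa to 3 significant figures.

Scale height: H = RT/g = 189.6 × 191.9 / 3.72 = 9780.7 m.
Barometric formula: P = P₀ exp(−z/H).
z/H = 9148.0/9780.7 = 0.93531; exp(−0.93531) = 0.39246.
P = 640 × 0.39246 = 251.17 Pa.

P ≈ 251 Pa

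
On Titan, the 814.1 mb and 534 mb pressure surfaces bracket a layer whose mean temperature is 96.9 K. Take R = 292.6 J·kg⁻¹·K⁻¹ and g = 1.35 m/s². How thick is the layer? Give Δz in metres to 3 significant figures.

Δz ≈ 8860 m

Hypsometric equation: Δz = (R T̄/g) ln(P₁/P₂).
R T̄/g = 292.6 × 96.9 / 1.35 = 21002 m.
ln(814.1/534) = ln(1.5245) = 0.42167.
Δz = 21002 × 0.42167 = 8855.9 m.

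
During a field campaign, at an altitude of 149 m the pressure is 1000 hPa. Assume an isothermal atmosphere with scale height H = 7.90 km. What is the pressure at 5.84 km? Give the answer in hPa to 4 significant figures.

P ≈ 486.6 hPa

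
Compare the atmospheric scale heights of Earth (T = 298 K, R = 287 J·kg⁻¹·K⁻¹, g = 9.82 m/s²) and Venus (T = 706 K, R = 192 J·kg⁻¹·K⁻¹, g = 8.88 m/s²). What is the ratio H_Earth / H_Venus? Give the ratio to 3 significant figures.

H = RT/g for each body.
H_Earth = 287 × 298 / 9.82 = 8709.4 m.
H_Venus = 192 × 706 / 8.88 = 15265 m.
H_Earth/H_Venus = 8709.4/15265 = 0.57055.

H_Earth/H_Venus ≈ 0.571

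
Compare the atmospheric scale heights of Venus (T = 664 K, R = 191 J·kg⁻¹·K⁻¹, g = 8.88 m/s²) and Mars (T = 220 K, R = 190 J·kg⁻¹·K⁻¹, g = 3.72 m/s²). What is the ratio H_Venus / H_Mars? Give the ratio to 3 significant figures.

H_Venus/H_Mars ≈ 1.27

H = RT/g for each body.
H_Venus = 191 × 664 / 8.88 = 14282 m.
H_Mars = 190 × 220 / 3.72 = 11237 m.
H_Venus/H_Mars = 14282/11237 = 1.2710.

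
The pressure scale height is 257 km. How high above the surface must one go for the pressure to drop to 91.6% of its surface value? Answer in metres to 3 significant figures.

Set P/P₀ = exp(−z/H) = 0.916, so z = −H ln(0.916).
−ln(0.916) = 0.087739; z = 257000 × 0.087739 = 22549 m.

z ≈ 22500 m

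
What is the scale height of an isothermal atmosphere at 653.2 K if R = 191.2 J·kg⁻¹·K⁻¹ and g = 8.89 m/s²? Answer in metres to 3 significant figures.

H ≈ 14000 m

The scale height of an isothermal atmosphere is H = RT/g.
H = 191.2 × 653.2 / 8.89 = 124890/8.89 = 14048 m.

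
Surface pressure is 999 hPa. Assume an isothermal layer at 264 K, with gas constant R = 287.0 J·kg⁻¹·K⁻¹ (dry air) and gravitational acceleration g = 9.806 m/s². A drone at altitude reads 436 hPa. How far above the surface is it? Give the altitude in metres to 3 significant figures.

Scale height: H = RT/g = 287.0 × 264 / 9.806 = 7726.7 m.
Invert the barometric formula: z = H ln(P₀/P).
P₀/P = 999/436 = 2.2913; ln(2.2913) = 0.82912.
z = 7726.7 × 0.82912 = 6406.4 m.

z ≈ 6410 m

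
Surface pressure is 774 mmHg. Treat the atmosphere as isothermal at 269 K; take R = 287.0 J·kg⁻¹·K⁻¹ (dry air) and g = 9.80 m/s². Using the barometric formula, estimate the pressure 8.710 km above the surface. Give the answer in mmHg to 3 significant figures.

Scale height: H = RT/g = 287.0 × 269 / 9.80 = 7877.9 m.
Barometric formula: P = P₀ exp(−z/H).
z/H = 8710.0/7877.9 = 1.1056; exp(−1.1056) = 0.33101.
P = 774 × 0.33101 = 256.20 mmHg.

P ≈ 256 mmHg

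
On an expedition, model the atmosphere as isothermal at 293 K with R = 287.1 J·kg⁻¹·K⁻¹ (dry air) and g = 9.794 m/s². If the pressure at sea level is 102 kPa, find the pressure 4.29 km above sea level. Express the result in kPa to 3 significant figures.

P ≈ 61.9 kPa

Scale height: H = RT/g = 287.1 × 293 / 9.794 = 8589.0 m.
Barometric formula: P = P₀ exp(−z/H).
z/H = 4290.0/8589.0 = 0.49948; exp(−0.49948) = 0.60685.
P = 102 × 0.60685 = 61.899 kPa.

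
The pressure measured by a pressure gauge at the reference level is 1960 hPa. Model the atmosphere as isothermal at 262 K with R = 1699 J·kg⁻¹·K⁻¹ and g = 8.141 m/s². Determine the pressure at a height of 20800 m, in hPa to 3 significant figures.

P ≈ 1340 hPa

Scale height: H = RT/g = 1699 × 262 / 8.141 = 54679 m.
Barometric formula: P = P₀ exp(−z/H).
z/H = 20800/54679 = 0.38040; exp(−0.38040) = 0.68359.
P = 1960 × 0.68359 = 1339.8 hPa.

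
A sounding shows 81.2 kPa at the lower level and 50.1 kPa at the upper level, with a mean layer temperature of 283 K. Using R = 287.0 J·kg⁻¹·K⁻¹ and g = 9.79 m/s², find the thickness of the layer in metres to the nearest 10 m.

Δz ≈ 4010 m

Hypsometric equation: Δz = (R T̄/g) ln(P₁/P₂).
R T̄/g = 287.0 × 283 / 9.79 = 8296.3 m.
ln(81.2/50.1) = ln(1.6208) = 0.48292.
Δz = 8296.3 × 0.48292 = 4006.4 m.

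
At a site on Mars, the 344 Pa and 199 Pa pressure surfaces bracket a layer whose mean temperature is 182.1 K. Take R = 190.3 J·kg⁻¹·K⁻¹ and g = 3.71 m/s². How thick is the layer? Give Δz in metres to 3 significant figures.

Δz ≈ 5110 m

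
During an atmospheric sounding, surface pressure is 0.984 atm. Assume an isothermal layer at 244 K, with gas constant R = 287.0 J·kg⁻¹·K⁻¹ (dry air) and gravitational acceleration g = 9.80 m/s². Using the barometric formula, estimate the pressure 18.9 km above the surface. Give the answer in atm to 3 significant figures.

P ≈ 0.0699 atm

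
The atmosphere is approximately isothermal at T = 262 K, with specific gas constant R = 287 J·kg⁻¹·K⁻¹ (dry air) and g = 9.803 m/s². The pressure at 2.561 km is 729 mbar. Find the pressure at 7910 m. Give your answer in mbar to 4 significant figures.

P ≈ 363.0 mbar

Scale height: H = RT/g = 287 × 262 / 9.803 = 7670.5 m.
Between two levels, P₂ = P₁ exp(−Δz/H) with Δz = z₂ − z₁.
Δz = 7910.0 − 2561.0 = 5349.0 m; Δz/H = 5349.0/7670.5 = 0.69735.
P₂ = 729 × exp(−0.69735) = 729 × 0.49790 = 362.97 mbar.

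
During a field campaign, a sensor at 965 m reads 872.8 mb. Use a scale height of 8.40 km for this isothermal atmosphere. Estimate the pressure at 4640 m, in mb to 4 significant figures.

P ≈ 563.5 mb

Between two levels, P₂ = P₁ exp(−Δz/H) with Δz = z₂ − z₁.
Δz = 4640.0 − 965.00 = 3675.0 m; Δz/H = 3675.0/8400.0 = 0.43750.
P₂ = 872.8 × exp(−0.43750) = 872.8 × 0.64565 = 563.52 mb.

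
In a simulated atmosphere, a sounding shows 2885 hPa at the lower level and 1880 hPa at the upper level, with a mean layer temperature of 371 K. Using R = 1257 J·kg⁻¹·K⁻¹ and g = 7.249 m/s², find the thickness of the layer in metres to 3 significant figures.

Hypsometric equation: Δz = (R T̄/g) ln(P₁/P₂).
R T̄/g = 1257 × 371 / 7.249 = 64333 m.
ln(2885/1880) = ln(1.5346) = 0.42827.
Δz = 64333 × 0.42827 = 27552 m.

Δz ≈ 27600 m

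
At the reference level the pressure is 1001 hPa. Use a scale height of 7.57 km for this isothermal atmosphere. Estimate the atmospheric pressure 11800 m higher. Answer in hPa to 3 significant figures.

P ≈ 211 hPa

Barometric formula: P = P₀ exp(−z/H).
z/H = 11800/7570.0 = 1.5588; exp(−1.5588) = 0.21039.
P = 1001 × 0.21039 = 210.60 hPa.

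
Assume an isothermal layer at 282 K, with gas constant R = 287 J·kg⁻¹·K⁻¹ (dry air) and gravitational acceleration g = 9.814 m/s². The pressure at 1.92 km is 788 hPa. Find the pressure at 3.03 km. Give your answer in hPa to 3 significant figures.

Scale height: H = RT/g = 287 × 282 / 9.814 = 8246.8 m.
Between two levels, P₂ = P₁ exp(−Δz/H) with Δz = z₂ − z₁.
Δz = 3030.0 − 1920.0 = 1110.0 m; Δz/H = 1110.0/8246.8 = 0.13460.
P₂ = 788 × exp(−0.13460) = 788 × 0.87407 = 688.77 hPa.

P ≈ 689 hPa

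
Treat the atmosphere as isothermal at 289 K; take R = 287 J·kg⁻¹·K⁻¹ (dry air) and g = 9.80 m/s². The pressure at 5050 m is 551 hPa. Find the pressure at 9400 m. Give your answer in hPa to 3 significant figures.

P ≈ 330 hPa

Scale height: H = RT/g = 287 × 289 / 9.80 = 8463.6 m.
Between two levels, P₂ = P₁ exp(−Δz/H) with Δz = z₂ − z₁.
Δz = 9400.0 − 5050.0 = 4350.0 m; Δz/H = 4350.0/8463.6 = 0.51397.
P₂ = 551 × exp(−0.51397) = 551 × 0.59812 = 329.56 hPa.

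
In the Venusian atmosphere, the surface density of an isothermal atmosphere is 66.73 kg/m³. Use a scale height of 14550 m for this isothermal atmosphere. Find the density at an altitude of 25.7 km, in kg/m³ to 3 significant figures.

In an isothermal atmosphere, density decays like pressure: ρ = ρ₀ exp(−z/H).
z/H = 25700/14550 = 1.7663; exp(−1.7663) = 0.17096.
ρ = 66.73 × 0.17096 = 11.408 kg/m³.

ρ ≈ 11.4 kg/m³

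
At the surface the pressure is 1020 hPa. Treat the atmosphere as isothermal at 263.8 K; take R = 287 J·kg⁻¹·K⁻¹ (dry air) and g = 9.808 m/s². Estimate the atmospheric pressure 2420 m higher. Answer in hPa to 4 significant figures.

P ≈ 745.5 hPa

Scale height: H = RT/g = 287 × 263.8 / 9.808 = 7719.3 m.
Barometric formula: P = P₀ exp(−z/H).
z/H = 2420.0/7719.3 = 0.31350; exp(−0.31350) = 0.73088.
P = 1020 × 0.73088 = 745.50 hPa.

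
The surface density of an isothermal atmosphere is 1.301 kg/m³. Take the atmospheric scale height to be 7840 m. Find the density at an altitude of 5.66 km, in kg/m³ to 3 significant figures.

In an isothermal atmosphere, density decays like pressure: ρ = ρ₀ exp(−z/H).
z/H = 5660.0/7840.0 = 0.72194; exp(−0.72194) = 0.48581.
ρ = 1.301 × 0.48581 = 0.63204 kg/m³.

ρ ≈ 0.632 kg/m³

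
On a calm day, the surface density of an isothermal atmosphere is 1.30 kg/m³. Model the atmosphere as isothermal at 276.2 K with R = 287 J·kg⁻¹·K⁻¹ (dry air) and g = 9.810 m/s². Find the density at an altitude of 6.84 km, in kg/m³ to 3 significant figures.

ρ ≈ 0.558 kg/m³

Scale height: H = RT/g = 287 × 276.2 / 9.810 = 8080.5 m.
In an isothermal atmosphere, density decays like pressure: ρ = ρ₀ exp(−z/H).
z/H = 6840.0/8080.5 = 0.84648; exp(−0.84648) = 0.42892.
ρ = 1.30 × 0.42892 = 0.55760 kg/m³.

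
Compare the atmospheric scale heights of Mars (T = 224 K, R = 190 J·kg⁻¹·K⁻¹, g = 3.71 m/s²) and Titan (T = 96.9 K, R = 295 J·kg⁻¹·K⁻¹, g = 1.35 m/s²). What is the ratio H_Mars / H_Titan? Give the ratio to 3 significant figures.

H_Mars/H_Titan ≈ 0.542

H = RT/g for each body.
H_Mars = 190 × 224 / 3.71 = 11472 m.
H_Titan = 295 × 96.9 / 1.35 = 21174 m.
H_Mars/H_Titan = 11472/21174 = 0.54180.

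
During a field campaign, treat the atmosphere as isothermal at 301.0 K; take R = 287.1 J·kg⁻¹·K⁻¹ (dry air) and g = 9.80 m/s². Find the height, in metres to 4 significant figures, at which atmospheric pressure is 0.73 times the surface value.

Scale height: H = RT/g = 287.1 × 301.0 / 9.80 = 8818.1 m.
Set P/P₀ = exp(−z/H) = 0.73, so z = −H ln(0.73).
−ln(0.73) = 0.31471; z = 8818.1 × 0.31471 = 2775.1 m.

z ≈ 2775 m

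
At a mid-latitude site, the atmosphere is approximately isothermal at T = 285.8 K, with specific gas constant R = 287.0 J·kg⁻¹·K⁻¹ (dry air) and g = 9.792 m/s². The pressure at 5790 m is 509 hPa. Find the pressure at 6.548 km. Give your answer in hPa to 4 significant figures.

P ≈ 465.0 hPa

Scale height: H = RT/g = 287.0 × 285.8 / 9.792 = 8376.7 m.
Between two levels, P₂ = P₁ exp(−Δz/H) with Δz = z₂ − z₁.
Δz = 6548.0 − 5790.0 = 758.00 m; Δz/H = 758.00/8376.7 = 0.090489.
P₂ = 509 × exp(−0.090489) = 509 × 0.91348 = 464.96 hPa.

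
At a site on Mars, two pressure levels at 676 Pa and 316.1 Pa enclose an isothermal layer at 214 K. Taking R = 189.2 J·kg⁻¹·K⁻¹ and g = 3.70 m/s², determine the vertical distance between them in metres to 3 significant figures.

Hypsometric equation: Δz = (R T̄/g) ln(P₁/P₂).
R T̄/g = 189.2 × 214 / 3.70 = 10943 m.
ln(676/316.1) = ln(2.1386) = 0.76015.
Δz = 10943 × 0.76015 = 8318.3 m.

Δz ≈ 8320 m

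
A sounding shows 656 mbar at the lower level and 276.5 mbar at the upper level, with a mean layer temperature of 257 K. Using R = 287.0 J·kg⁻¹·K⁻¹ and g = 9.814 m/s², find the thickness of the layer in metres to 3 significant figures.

Hypsometric equation: Δz = (R T̄/g) ln(P₁/P₂).
R T̄/g = 287.0 × 257 / 9.814 = 7515.7 m.
ln(656/276.5) = ln(2.3725) = 0.86394.
Δz = 7515.7 × 0.86394 = 6493.1 m.

Δz ≈ 6490 m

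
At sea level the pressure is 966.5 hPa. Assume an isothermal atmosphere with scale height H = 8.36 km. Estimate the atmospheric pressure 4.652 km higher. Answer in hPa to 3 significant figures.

Barometric formula: P = P₀ exp(−z/H).
z/H = 4652.0/8360.0 = 0.55646; exp(−0.55646) = 0.57323.
P = 966.5 × 0.57323 = 554.03 hPa.

P ≈ 554 hPa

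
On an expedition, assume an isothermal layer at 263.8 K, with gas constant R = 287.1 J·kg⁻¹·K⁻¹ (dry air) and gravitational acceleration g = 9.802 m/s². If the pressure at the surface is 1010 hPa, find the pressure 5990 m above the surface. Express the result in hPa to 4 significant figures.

P ≈ 465.2 hPa

Scale height: H = RT/g = 287.1 × 263.8 / 9.802 = 7726.7 m.
Barometric formula: P = P₀ exp(−z/H).
z/H = 5990.0/7726.7 = 0.77523; exp(−0.77523) = 0.46060.
P = 1010 × 0.46060 = 465.21 hPa.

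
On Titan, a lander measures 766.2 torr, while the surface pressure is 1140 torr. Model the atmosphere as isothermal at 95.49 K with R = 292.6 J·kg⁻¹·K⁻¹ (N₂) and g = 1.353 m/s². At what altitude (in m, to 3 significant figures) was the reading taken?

Scale height: H = RT/g = 292.6 × 95.49 / 1.353 = 20651 m.
Invert the barometric formula: z = H ln(P₀/P).
P₀/P = 1140/766.2 = 1.4879; ln(1.4879) = 0.39737.
z = 20651 × 0.39737 = 8206.1 m.

z ≈ 8210 m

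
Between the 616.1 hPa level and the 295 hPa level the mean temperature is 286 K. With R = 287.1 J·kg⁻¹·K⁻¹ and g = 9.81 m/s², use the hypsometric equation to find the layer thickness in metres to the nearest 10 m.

Hypsometric equation: Δz = (R T̄/g) ln(P₁/P₂).
R T̄/g = 287.1 × 286 / 9.81 = 8370.1 m.
ln(616.1/295) = ln(2.0885) = 0.73645.
Δz = 8370.1 × 0.73645 = 6164.2 m.

Δz ≈ 6160 m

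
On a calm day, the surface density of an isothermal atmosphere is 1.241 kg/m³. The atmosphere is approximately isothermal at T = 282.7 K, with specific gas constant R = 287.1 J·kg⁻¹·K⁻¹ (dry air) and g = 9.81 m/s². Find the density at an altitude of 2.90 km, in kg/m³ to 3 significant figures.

ρ ≈ 0.874 kg/m³

Scale height: H = RT/g = 287.1 × 282.7 / 9.81 = 8273.5 m.
In an isothermal atmosphere, density decays like pressure: ρ = ρ₀ exp(−z/H).
z/H = 2900.0/8273.5 = 0.35052; exp(−0.35052) = 0.70432.
ρ = 1.241 × 0.70432 = 0.87406 kg/m³.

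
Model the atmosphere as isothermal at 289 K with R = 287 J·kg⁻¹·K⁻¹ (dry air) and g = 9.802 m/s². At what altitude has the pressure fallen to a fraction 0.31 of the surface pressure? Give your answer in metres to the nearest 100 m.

Scale height: H = RT/g = 287 × 289 / 9.802 = 8461.8 m.
Set P/P₀ = exp(−z/H) = 0.31, so z = −H ln(0.31).
−ln(0.31) = 1.1712; z = 8461.8 × 1.1712 = 9910.5 m.

z ≈ 9900 m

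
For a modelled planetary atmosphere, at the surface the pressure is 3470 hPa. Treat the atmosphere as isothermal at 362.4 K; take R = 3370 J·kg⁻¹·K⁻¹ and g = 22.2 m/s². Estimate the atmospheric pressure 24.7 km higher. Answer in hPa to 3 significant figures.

P ≈ 2210 hPa

Scale height: H = RT/g = 3370 × 362.4 / 22.2 = 55013 m.
Barometric formula: P = P₀ exp(−z/H).
z/H = 24700/55013 = 0.44898; exp(−0.44898) = 0.63828.
P = 3470 × 0.63828 = 2214.8 hPa.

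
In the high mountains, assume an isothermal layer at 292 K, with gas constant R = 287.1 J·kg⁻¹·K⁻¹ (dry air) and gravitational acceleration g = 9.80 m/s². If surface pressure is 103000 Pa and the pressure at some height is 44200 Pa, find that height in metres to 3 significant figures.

z ≈ 7240 m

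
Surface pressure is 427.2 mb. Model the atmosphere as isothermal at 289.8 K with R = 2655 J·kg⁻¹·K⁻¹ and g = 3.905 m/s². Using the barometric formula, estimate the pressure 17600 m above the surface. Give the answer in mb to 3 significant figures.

Scale height: H = RT/g = 2655 × 289.8 / 3.905 = 197030 m.
Barometric formula: P = P₀ exp(−z/H).
z/H = 17600/197030 = 0.089326; exp(−0.089326) = 0.91455.
P = 427.2 × 0.91455 = 390.70 mb.

P ≈ 391 mb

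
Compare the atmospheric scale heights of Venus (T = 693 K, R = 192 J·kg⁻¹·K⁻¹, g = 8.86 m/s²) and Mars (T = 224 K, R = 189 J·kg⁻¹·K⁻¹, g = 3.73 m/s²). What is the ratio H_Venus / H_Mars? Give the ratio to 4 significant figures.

H = RT/g for each body.
H_Venus = 192 × 693 / 8.86 = 15018 m.
H_Mars = 189 × 224 / 3.73 = 11350 m.
H_Venus/H_Mars = 15018/11350 = 1.3232.

H_Venus/H_Mars ≈ 1.323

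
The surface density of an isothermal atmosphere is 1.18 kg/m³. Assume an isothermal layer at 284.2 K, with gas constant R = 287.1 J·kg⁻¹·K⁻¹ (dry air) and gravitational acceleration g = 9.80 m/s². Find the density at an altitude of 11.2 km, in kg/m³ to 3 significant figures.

Scale height: H = RT/g = 287.1 × 284.2 / 9.80 = 8325.9 m.
In an isothermal atmosphere, density decays like pressure: ρ = ρ₀ exp(−z/H).
z/H = 11200/8325.9 = 1.3452; exp(−1.3452) = 0.26049.
ρ = 1.18 × 0.26049 = 0.30738 kg/m³.

ρ ≈ 0.307 kg/m³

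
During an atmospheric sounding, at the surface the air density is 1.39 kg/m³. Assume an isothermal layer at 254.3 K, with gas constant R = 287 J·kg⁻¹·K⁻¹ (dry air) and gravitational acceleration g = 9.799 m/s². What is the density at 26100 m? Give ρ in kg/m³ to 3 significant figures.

ρ ≈ 0.0418 kg/m³

Scale height: H = RT/g = 287 × 254.3 / 9.799 = 7448.1 m.
In an isothermal atmosphere, density decays like pressure: ρ = ρ₀ exp(−z/H).
z/H = 26100/7448.1 = 3.5042; exp(−3.5042) = 0.030071.
ρ = 1.39 × 0.030071 = 0.041799 kg/m³.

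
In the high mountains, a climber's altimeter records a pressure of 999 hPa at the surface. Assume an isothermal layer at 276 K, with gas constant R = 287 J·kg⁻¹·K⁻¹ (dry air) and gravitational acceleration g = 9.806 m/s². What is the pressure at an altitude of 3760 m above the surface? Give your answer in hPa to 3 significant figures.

Scale height: H = RT/g = 287 × 276 / 9.806 = 8077.9 m.
Barometric formula: P = P₀ exp(−z/H).
z/H = 3760.0/8077.9 = 0.46547; exp(−0.46547) = 0.62784.
P = 999 × 0.62784 = 627.21 hPa.

P ≈ 627 hPa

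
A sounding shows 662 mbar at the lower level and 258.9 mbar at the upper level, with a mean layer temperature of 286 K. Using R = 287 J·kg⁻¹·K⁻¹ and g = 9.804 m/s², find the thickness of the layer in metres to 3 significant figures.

Hypsometric equation: Δz = (R T̄/g) ln(P₁/P₂).
R T̄/g = 287 × 286 / 9.804 = 8372.3 m.
ln(662/258.9) = ln(2.5570) = 0.93883.
Δz = 8372.3 × 0.93883 = 7860.2 m.

Δz ≈ 7860 m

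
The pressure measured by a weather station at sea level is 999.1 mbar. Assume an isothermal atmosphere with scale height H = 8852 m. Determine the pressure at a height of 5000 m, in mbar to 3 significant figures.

P ≈ 568 mbar

Barometric formula: P = P₀ exp(−z/H).
z/H = 5000.0/8852.0 = 0.56484; exp(−0.56484) = 0.56845.
P = 999.1 × 0.56845 = 567.94 mbar.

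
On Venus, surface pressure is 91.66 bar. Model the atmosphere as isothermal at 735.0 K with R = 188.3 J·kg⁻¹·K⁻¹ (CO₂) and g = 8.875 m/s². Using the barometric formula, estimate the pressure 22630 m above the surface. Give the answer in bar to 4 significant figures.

P ≈ 21.48 bar

Scale height: H = RT/g = 188.3 × 735.0 / 8.875 = 15594 m.
Barometric formula: P = P₀ exp(−z/H).
z/H = 22630/15594 = 1.4512; exp(−1.4512) = 0.23429.
P = 91.66 × 0.23429 = 21.475 bar.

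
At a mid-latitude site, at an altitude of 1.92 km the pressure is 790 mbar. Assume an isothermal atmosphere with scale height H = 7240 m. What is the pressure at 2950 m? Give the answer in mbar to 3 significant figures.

P ≈ 685 mbar

Between two levels, P₂ = P₁ exp(−Δz/H) with Δz = z₂ − z₁.
Δz = 2950.0 − 1920.0 = 1030.0 m; Δz/H = 1030.0/7240.0 = 0.14227.
P₂ = 790 × exp(−0.14227) = 790 × 0.86739 = 685.24 mbar.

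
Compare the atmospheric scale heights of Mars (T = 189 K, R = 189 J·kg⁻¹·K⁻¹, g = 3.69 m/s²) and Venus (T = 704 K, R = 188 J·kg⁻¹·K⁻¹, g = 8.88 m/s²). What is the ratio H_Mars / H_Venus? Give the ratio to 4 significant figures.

H_Mars/H_Venus ≈ 0.6495

H = RT/g for each body.
H_Mars = 189 × 189 / 3.69 = 9680.5 m.
H_Venus = 188 × 704 / 8.88 = 14905 m.
H_Mars/H_Venus = 9680.5/14905 = 0.64948.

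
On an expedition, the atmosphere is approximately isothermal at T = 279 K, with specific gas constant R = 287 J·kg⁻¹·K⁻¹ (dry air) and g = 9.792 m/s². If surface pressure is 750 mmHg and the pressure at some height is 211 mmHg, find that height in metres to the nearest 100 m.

z ≈ 10400 m

Scale height: H = RT/g = 287 × 279 / 9.792 = 8177.4 m.
Invert the barometric formula: z = H ln(P₀/P).
P₀/P = 750/211 = 3.5545; ln(3.5545) = 1.2682.
z = 8177.4 × 1.2682 = 10371 m.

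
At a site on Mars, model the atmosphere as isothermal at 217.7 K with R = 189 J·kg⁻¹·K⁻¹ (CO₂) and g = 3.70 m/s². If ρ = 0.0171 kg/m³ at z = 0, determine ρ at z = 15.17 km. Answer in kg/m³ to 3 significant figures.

ρ ≈ 0.00437 kg/m³

Scale height: H = RT/g = 189 × 217.7 / 3.70 = 11120 m.
In an isothermal atmosphere, density decays like pressure: ρ = ρ₀ exp(−z/H).
z/H = 15170/11120 = 1.3642; exp(−1.3642) = 0.25559.
ρ = 0.0171 × 0.25559 = 0.0043706 kg/m³.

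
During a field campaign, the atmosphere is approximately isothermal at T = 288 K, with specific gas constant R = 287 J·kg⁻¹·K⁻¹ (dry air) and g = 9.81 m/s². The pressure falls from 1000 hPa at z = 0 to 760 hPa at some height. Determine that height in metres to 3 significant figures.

Scale height: H = RT/g = 287 × 288 / 9.81 = 8425.7 m.
Invert the barometric formula: z = H ln(P₀/P).
P₀/P = 1000/760 = 1.3158; ln(1.3158) = 0.27444.
z = 8425.7 × 0.27444 = 2312.3 m.

z ≈ 2310 m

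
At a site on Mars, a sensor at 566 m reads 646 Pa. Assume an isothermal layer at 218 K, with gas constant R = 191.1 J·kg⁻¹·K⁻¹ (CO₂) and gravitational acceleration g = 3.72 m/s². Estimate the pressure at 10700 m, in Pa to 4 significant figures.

Scale height: H = RT/g = 191.1 × 218 / 3.72 = 11199 m.
Between two levels, P₂ = P₁ exp(−Δz/H) with Δz = z₂ − z₁.
Δz = 10700 − 566.00 = 10134 m; Δz/H = 10134/11199 = 0.90490.
P₂ = 646 × exp(−0.90490) = 646 × 0.40458 = 261.36 Pa.

P ≈ 261.4 Pa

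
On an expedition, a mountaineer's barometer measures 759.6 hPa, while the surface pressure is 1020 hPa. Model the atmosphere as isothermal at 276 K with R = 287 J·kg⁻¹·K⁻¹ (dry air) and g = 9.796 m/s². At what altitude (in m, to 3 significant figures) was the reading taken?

z ≈ 2380 m

Scale height: H = RT/g = 287 × 276 / 9.796 = 8086.2 m.
Invert the barometric formula: z = H ln(P₀/P).
P₀/P = 1020/759.6 = 1.3428; ln(1.3428) = 0.29476.
z = 8086.2 × 0.29476 = 2383.5 m.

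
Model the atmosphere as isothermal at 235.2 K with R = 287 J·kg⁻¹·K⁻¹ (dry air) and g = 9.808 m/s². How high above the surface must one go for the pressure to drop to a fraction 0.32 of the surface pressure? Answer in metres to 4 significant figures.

z ≈ 7842 m

Scale height: H = RT/g = 287 × 235.2 / 9.808 = 6882.4 m.
Set P/P₀ = exp(−z/H) = 0.32, so z = −H ln(0.32).
−ln(0.32) = 1.1394; z = 6882.4 × 1.1394 = 7841.8 m.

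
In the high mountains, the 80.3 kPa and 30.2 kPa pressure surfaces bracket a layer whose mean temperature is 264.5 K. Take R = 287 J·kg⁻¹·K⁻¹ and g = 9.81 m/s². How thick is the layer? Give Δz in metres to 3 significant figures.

Hypsometric equation: Δz = (R T̄/g) ln(P₁/P₂).
R T̄/g = 287 × 264.5 / 9.81 = 7738.2 m.
ln(80.3/30.2) = ln(2.6589) = 0.97791.
Δz = 7738.2 × 0.97791 = 7567.3 m.

Δz ≈ 7570 m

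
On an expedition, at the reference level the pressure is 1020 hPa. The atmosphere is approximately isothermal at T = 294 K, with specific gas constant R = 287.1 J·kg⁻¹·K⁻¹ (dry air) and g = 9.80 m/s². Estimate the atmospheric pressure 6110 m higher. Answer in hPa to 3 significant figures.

Scale height: H = RT/g = 287.1 × 294 / 9.80 = 8613.0 m.
Barometric formula: P = P₀ exp(−z/H).
z/H = 6110.0/8613.0 = 0.70939; exp(−0.70939) = 0.49194.
P = 1020 × 0.49194 = 501.78 hPa.

P ≈ 502 hPa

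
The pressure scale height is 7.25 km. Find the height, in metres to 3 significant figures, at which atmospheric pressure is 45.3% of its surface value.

z ≈ 5740 m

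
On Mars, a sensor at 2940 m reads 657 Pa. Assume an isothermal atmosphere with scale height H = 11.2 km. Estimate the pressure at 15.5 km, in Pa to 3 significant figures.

Between two levels, P₂ = P₁ exp(−Δz/H) with Δz = z₂ − z₁.
Δz = 15500 − 2940.0 = 12560 m; Δz/H = 12560/11200 = 1.1214.
P₂ = 657 × exp(−1.1214) = 657 × 0.32582 = 214.06 Pa.

P ≈ 214 Pa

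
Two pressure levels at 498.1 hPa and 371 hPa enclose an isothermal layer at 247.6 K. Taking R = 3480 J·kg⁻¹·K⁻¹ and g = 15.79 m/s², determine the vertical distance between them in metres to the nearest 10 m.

Hypsometric equation: Δz = (R T̄/g) ln(P₁/P₂).
R T̄/g = 3480 × 247.6 / 15.79 = 54569 m.
ln(498.1/371) = ln(1.3426) = 0.29461.
Δz = 54569 × 0.29461 = 16077 m.

Δz ≈ 16080 m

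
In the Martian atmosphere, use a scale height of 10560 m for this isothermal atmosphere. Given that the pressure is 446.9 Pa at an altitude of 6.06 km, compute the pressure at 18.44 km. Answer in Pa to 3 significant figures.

Between two levels, P₂ = P₁ exp(−Δz/H) with Δz = z₂ − z₁.
Δz = 18440 − 6060.0 = 12380 m; Δz/H = 12380/10560 = 1.1723.
P₂ = 446.9 × exp(−1.1723) = 446.9 × 0.30965 = 138.38 Pa.

P ≈ 138 Pa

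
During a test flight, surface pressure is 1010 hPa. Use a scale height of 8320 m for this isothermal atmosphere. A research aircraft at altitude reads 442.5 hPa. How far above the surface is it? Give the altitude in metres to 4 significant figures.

z ≈ 6866 m

Invert the barometric formula: z = H ln(P₀/P).
P₀/P = 1010/442.5 = 2.2825; ln(2.2825) = 0.82527.
z = 8320.0 × 0.82527 = 6866.2 m.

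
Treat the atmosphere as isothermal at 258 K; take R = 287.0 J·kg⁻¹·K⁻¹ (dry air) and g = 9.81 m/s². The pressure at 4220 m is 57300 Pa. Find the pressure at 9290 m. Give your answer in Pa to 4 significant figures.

P ≈ 29270 Pa

Scale height: H = RT/g = 287.0 × 258 / 9.81 = 7548.0 m.
Between two levels, P₂ = P₁ exp(−Δz/H) with Δz = z₂ − z₁.
Δz = 9290.0 − 4220.0 = 5070.0 m; Δz/H = 5070.0/7548.0 = 0.67170.
P₂ = 57300 × exp(−0.67170) = 57300 × 0.51084 = 29271 Pa.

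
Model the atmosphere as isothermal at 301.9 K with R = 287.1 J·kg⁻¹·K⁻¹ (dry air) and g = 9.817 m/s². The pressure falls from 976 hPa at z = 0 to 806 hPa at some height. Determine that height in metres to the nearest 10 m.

z ≈ 1690 m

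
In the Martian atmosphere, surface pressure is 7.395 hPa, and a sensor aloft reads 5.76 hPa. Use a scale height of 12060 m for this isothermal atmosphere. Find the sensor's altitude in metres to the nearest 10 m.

z ≈ 3010 m

Invert the barometric formula: z = H ln(P₀/P).
P₀/P = 7.395/5.76 = 1.2839; ln(1.2839) = 0.24990.
z = 12060 × 0.24990 = 3013.8 m.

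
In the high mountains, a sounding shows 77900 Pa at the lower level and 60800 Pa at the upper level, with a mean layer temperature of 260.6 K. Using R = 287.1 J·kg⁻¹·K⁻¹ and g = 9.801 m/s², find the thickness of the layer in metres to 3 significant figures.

Δz ≈ 1890 m

Hypsometric equation: Δz = (R T̄/g) ln(P₁/P₂).
R T̄/g = 287.1 × 260.6 / 9.801 = 7633.7 m.
ln(77900/60800) = ln(1.2812) = 0.24780.
Δz = 7633.7 × 0.24780 = 1891.6 m.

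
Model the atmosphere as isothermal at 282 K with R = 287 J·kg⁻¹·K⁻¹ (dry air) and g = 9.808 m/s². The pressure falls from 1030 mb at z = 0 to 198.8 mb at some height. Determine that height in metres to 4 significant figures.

z ≈ 13570 m

Scale height: H = RT/g = 287 × 282 / 9.808 = 8251.8 m.
Invert the barometric formula: z = H ln(P₀/P).
P₀/P = 1030/198.8 = 5.1811; ln(5.1811) = 1.6450.
z = 8251.8 × 1.6450 = 13574 m.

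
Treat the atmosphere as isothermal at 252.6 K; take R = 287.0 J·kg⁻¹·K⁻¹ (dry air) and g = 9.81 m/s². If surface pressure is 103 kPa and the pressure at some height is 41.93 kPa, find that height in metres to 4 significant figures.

z ≈ 6642 m

Scale height: H = RT/g = 287.0 × 252.6 / 9.81 = 7390.0 m.
Invert the barometric formula: z = H ln(P₀/P).
P₀/P = 103/41.93 = 2.4565; ln(2.4565) = 0.89874.
z = 7390.0 × 0.89874 = 6641.7 m.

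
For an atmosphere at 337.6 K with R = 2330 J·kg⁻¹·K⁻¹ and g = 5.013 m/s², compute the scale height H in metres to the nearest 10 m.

H ≈ 156910 m

The scale height of an isothermal atmosphere is H = RT/g.
H = 2330 × 337.6 / 5.013 = 786610/5.013 = 156910 m.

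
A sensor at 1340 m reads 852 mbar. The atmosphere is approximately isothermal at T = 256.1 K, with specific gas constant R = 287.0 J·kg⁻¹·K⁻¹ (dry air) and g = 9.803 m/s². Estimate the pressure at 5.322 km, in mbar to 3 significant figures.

P ≈ 501 mbar

Scale height: H = RT/g = 287.0 × 256.1 / 9.803 = 7497.8 m.
Between two levels, P₂ = P₁ exp(−Δz/H) with Δz = z₂ − z₁.
Δz = 5322.0 − 1340.0 = 3982.0 m; Δz/H = 3982.0/7497.8 = 0.53109.
P₂ = 852 × exp(−0.53109) = 852 × 0.58796 = 500.94 mbar.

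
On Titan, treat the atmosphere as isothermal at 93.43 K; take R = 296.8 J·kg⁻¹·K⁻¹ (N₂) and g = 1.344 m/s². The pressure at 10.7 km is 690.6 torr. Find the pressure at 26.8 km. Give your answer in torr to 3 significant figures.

Scale height: H = RT/g = 296.8 × 93.43 / 1.344 = 20632 m.
Between two levels, P₂ = P₁ exp(−Δz/H) with Δz = z₂ − z₁.
Δz = 26800 − 10700 = 16100 m; Δz/H = 16100/20632 = 0.78034.
P₂ = 690.6 × exp(−0.78034) = 690.6 × 0.45825 = 316.47 torr.

P ≈ 316 torr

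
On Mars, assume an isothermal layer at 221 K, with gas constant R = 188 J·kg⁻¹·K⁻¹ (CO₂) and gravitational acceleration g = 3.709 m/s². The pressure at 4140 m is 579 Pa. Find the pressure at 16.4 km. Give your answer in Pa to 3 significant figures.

Scale height: H = RT/g = 188 × 221 / 3.709 = 11202 m.
Between two levels, P₂ = P₁ exp(−Δz/H) with Δz = z₂ − z₁.
Δz = 16400 − 4140.0 = 12260 m; Δz/H = 12260/11202 = 1.0944.
P₂ = 579 × exp(−1.0944) = 579 × 0.33474 = 193.81 Pa.

P ≈ 194 Pa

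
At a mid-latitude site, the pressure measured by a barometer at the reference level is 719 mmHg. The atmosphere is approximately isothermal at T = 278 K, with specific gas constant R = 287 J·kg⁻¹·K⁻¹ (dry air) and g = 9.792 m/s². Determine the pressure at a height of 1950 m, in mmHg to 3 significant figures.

Scale height: H = RT/g = 287 × 278 / 9.792 = 8148.1 m.
Barometric formula: P = P₀ exp(−z/H).
z/H = 1950.0/8148.1 = 0.23932; exp(−0.23932) = 0.78716.
P = 719 × 0.78716 = 565.97 mmHg.

P ≈ 566 mmHg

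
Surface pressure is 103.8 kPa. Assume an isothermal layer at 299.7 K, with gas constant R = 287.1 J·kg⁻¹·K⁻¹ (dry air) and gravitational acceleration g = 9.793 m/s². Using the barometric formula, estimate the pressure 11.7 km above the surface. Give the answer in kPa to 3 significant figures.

P ≈ 27.4 kPa

Scale height: H = RT/g = 287.1 × 299.7 / 9.793 = 8786.3 m.
Barometric formula: P = P₀ exp(−z/H).
z/H = 11700/8786.3 = 1.3316; exp(−1.3316) = 0.26405.
P = 103.8 × 0.26405 = 27.408 kPa.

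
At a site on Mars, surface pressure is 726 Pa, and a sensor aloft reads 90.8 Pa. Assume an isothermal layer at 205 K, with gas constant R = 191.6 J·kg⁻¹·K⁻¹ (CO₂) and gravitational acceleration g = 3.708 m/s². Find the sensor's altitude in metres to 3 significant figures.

Scale height: H = RT/g = 191.6 × 205 / 3.708 = 10593 m.
Invert the barometric formula: z = H ln(P₀/P).
P₀/P = 726/90.8 = 7.9956; ln(7.9956) = 2.0789.
z = 10593 × 2.0789 = 22022 m.

z ≈ 22000 m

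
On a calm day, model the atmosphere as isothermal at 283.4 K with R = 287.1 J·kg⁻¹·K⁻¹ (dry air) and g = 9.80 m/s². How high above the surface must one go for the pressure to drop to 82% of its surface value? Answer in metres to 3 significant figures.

Scale height: H = RT/g = 287.1 × 283.4 / 9.80 = 8302.5 m.
Set P/P₀ = exp(−z/H) = 0.82, so z = −H ln(0.82).
−ln(0.82) = 0.19845; z = 8302.5 × 0.19845 = 1647.6 m.

z ≈ 1650 m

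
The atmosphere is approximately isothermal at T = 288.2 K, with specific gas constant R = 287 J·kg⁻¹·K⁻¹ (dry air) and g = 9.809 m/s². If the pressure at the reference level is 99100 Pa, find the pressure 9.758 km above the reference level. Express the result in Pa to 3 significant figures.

P ≈ 31200 Pa

Scale height: H = RT/g = 287 × 288.2 / 9.809 = 8432.4 m.
Barometric formula: P = P₀ exp(−z/H).
z/H = 9758.0/8432.4 = 1.1572; exp(−1.1572) = 0.31437.
P = 99100 × 0.31437 = 31154 Pa.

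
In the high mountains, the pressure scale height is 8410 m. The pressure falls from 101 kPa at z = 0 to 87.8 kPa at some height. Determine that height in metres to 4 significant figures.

z ≈ 1178 m

Invert the barometric formula: z = H ln(P₀/P).
P₀/P = 101/87.8 = 1.1503; ln(1.1503) = 0.14002.
z = 8410.0 × 0.14002 = 1177.6 m.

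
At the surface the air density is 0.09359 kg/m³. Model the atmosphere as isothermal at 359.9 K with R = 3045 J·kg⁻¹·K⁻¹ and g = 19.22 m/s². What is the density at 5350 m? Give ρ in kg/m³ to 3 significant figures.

ρ ≈ 0.0852 kg/m³

Scale height: H = RT/g = 3045 × 359.9 / 19.22 = 57018 m.
In an isothermal atmosphere, density decays like pressure: ρ = ρ₀ exp(−z/H).
z/H = 5350.0/57018 = 0.093830; exp(−0.093830) = 0.91044.
ρ = 0.09359 × 0.91044 = 0.085208 kg/m³.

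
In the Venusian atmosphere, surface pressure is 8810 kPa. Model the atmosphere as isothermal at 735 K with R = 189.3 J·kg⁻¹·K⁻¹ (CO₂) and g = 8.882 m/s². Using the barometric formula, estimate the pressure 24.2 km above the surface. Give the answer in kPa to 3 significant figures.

P ≈ 1880 kPa

Scale height: H = RT/g = 189.3 × 735 / 8.882 = 15665 m.
Barometric formula: P = P₀ exp(−z/H).
z/H = 24200/15665 = 1.5448; exp(−1.5448) = 0.21335.
P = 8810 × 0.21335 = 1879.6 kPa.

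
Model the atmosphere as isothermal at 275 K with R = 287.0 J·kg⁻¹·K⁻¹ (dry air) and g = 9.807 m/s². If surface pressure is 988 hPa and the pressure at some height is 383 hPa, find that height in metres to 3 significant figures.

z ≈ 7630 m

Scale height: H = RT/g = 287.0 × 275 / 9.807 = 8047.8 m.
Invert the barometric formula: z = H ln(P₀/P).
P₀/P = 988/383 = 2.5796; ln(2.5796) = 0.94763.
z = 8047.8 × 0.94763 = 7626.3 m.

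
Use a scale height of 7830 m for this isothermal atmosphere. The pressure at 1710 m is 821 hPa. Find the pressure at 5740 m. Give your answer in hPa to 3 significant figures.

Between two levels, P₂ = P₁ exp(−Δz/H) with Δz = z₂ − z₁.
Δz = 5740.0 − 1710.0 = 4030.0 m; Δz/H = 4030.0/7830.0 = 0.51469.
P₂ = 821 × exp(−0.51469) = 821 × 0.59769 = 490.70 hPa.

P ≈ 491 hPa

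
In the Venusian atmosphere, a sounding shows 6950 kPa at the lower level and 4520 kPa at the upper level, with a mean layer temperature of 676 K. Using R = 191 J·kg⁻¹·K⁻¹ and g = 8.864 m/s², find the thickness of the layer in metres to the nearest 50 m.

Δz ≈ 6250 m

Hypsometric equation: Δz = (R T̄/g) ln(P₁/P₂).
R T̄/g = 191 × 676 / 8.864 = 14566 m.
ln(6950/4520) = ln(1.5376) = 0.43022.
Δz = 14566 × 0.43022 = 6266.6 m.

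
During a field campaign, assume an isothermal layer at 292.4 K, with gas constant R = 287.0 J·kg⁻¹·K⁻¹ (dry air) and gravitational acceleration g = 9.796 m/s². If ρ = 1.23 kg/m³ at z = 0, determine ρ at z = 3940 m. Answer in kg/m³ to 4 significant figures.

ρ ≈ 0.7765 kg/m³

Scale height: H = RT/g = 287.0 × 292.4 / 9.796 = 8566.6 m.
In an isothermal atmosphere, density decays like pressure: ρ = ρ₀ exp(−z/H).
z/H = 3940.0/8566.6 = 0.45993; exp(−0.45993) = 0.63133.
ρ = 1.23 × 0.63133 = 0.77654 kg/m³.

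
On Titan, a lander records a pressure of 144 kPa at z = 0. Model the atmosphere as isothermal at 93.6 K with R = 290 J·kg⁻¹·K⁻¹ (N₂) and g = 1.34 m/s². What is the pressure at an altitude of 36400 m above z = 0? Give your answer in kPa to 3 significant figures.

P ≈ 23.9 kPa

Scale height: H = RT/g = 290 × 93.6 / 1.34 = 20257 m.
Barometric formula: P = P₀ exp(−z/H).
z/H = 36400/20257 = 1.7969; exp(−1.7969) = 0.16581.
P = 144 × 0.16581 = 23.877 kPa.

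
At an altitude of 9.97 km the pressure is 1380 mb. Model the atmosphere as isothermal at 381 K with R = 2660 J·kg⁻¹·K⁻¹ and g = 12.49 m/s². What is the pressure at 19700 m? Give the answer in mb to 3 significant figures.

P ≈ 1220 mb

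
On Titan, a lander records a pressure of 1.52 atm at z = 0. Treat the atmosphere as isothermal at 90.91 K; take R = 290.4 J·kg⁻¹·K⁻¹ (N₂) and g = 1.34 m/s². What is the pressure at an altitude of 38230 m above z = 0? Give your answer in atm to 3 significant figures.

P ≈ 0.218 atm

Scale height: H = RT/g = 290.4 × 90.91 / 1.34 = 19702 m.
Barometric formula: P = P₀ exp(−z/H).
z/H = 38230/19702 = 1.9404; exp(−1.9404) = 0.14365.
P = 1.52 × 0.14365 = 0.21835 atm.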